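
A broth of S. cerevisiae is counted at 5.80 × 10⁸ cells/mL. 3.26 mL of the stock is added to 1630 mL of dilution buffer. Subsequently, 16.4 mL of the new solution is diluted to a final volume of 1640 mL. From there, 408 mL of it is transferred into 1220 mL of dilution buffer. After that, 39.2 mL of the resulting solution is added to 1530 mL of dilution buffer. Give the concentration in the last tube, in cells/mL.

Overall dilution factor = 501 × 100 × 3.990 × 40.03 = 8.00 × 10⁶.
5.80 × 10⁸ cells/mL / 8.00 × 10⁶ = 72.5 cells/mL.

72.5 cells/mL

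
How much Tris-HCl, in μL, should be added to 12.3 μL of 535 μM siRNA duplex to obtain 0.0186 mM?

0.0186 mM = 18.6 μM.
V₂ = C₁V₁/C₂ = 535 × 12.3 / 18.6 = 354 μL.
Diluent to add = V₂ − V₁ = 354 − 12.3 = 341 μL.

341 μL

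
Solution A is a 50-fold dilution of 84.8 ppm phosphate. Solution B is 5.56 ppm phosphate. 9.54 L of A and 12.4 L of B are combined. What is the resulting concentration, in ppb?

3880 ppb

C_A = 84.8 ppm / 50 = 1.70 ppm.
C_mix = (C_A·V_A + C_B·V_B)/(V_A + V_B) = (1.70×9.54 + 5.56×12.4) / 21.94 = 3.88 ppm = 3880 ppb.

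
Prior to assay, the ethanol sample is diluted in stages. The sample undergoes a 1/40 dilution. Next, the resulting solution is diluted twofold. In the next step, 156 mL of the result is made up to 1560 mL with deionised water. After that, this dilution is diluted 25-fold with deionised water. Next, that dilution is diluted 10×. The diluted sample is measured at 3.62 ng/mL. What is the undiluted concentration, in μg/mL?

724 μg/mL

Overall dilution factor = 40 × 2 × 10 × 25 × 10 = 2.00 × 10⁵.
Original = 3.62 ng/mL × 2.00 × 10⁵ = 7.24 × 10⁵ ng/mL = 724 μg/mL.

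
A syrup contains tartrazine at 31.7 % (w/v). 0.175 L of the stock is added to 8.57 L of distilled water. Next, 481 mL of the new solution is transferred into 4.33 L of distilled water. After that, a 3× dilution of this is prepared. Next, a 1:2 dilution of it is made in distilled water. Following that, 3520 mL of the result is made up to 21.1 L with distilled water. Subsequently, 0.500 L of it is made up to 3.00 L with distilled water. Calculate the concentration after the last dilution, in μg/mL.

2.94 μg/mL

Overall dilution factor = 49.97 × 10.00 × 3 × 2 × 5.994 × 6 = 1.08 × 10⁵.
31.7 % (w/v) / 1.08 × 10⁵ = 2.94 × 10⁻⁴ % (w/v) = 2.94 μg/mL.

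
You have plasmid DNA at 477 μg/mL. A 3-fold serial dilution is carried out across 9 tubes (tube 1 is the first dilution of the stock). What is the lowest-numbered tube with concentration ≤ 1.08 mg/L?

tube 6

Tube n has concentration 477 μg/mL / 3ⁿ.
Need 3ⁿ ≥ 477 μg/mL / 1.08 mg/L = 442, so n ≥ 5.54.
First such tube: n = 6.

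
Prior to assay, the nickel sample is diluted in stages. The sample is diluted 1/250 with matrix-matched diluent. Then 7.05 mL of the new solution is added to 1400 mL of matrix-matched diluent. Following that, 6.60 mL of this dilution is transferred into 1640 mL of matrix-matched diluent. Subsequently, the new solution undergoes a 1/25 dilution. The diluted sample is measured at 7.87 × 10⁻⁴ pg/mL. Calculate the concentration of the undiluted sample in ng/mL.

Overall dilution factor = 250 × 199.6 × 249.5 × 25 = 3.11 × 10⁸.
Original = 7.87 × 10⁻⁴ pg/mL × 3.11 × 10⁸ = 2.45 × 10⁵ pg/mL = 245 ng/mL.

245 ng/mL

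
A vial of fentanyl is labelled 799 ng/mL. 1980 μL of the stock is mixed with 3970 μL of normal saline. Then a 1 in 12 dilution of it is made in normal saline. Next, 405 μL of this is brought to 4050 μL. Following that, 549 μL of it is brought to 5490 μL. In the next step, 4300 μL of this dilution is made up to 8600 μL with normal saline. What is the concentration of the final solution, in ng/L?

111 ng/L

Overall dilution factor = 3.005 × 12 × 10 × 10 × 2 = 7212.
799 ng/mL / 7212 = 0.111 ng/mL = 111 ng/L.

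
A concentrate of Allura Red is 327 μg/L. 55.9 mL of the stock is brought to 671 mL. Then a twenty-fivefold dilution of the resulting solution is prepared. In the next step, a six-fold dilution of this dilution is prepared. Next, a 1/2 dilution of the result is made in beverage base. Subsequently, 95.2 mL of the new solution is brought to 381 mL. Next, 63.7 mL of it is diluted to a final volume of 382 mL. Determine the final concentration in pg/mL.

3.78 pg/mL

Overall dilution factor = 12.00 × 25 × 6 × 2 × 4.002 × 5.997 = 8.64 × 10⁴.
327 μg/L / 8.64 × 10⁴ = 3.78 × 10⁻³ μg/L = 3.78 pg/mL.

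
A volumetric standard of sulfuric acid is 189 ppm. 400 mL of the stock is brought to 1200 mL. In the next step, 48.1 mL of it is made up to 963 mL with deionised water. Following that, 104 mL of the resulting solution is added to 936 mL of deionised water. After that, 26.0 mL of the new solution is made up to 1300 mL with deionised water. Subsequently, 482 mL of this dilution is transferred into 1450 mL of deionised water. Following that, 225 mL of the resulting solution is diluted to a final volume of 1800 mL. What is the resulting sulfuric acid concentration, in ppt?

Overall dilution factor = 3 × 20.02 × 10 × 50 × 4.008 × 8 = 9.63 × 10⁵.
189 ppm / 9.63 × 10⁵ = 1.96 × 10⁻⁴ ppm = 196 ppt.

196 ppt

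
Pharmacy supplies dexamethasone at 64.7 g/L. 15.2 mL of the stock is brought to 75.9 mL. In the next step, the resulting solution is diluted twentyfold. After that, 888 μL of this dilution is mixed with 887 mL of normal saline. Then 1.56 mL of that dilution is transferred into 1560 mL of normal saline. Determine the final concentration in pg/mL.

647 pg/mL

Overall dilution factor = 4.993 × 20 × 999.9 × 1001 = 10.00 × 10⁷.
64.7 g/L / 10.00 × 10⁷ = 6.47 × 10⁻⁷ g/L = 647 pg/mL.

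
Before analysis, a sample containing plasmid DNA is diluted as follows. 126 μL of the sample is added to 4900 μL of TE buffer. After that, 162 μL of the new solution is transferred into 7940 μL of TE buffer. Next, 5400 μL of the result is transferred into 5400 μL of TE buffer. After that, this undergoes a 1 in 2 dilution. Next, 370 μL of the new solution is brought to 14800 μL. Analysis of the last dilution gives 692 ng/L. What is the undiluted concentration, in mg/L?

Overall dilution factor = 39.89 × 50.01 × 2 × 2 × 40 = 3.19 × 10⁵.
Original = 692 ng/L × 3.19 × 10⁵ = 2.21 × 10⁸ ng/L = 221 mg/L.

221 mg/L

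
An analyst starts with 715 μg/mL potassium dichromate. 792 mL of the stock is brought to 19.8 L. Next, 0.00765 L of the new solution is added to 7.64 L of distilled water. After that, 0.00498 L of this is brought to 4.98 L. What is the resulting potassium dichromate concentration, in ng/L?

28.6 ng/L

Overall dilution factor = 25 × 999.7 × 1000 = 2.50 × 10⁷.
715 μg/mL / 2.50 × 10⁷ = 2.86 × 10⁻⁵ μg/mL = 28.6 ng/L.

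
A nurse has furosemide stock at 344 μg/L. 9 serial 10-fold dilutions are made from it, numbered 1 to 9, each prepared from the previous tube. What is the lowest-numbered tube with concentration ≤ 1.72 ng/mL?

tube 3

Tube n has concentration 344 μg/L / 10ⁿ.
Need 10ⁿ ≥ 344 μg/L / 1.72 ng/mL = 200, so n ≥ 2.30.
First such tube: n = 3.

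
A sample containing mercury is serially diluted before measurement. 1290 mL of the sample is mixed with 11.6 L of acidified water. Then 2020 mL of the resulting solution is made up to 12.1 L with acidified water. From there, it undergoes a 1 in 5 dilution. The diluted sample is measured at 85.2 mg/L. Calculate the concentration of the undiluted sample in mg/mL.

25.5 mg/mL

Overall dilution factor = 9.992 × 5.990 × 5 = 299.
Original = 85.2 mg/L × 299 = 2.55 × 10⁴ mg/L = 25.5 mg/mL.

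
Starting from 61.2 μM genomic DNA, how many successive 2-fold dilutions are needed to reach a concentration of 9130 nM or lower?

3

Need 2ⁿ ≥ 6.70, so n ≥ log(6.70)/log(2) = 2.74.
Minimum whole steps: n = 3.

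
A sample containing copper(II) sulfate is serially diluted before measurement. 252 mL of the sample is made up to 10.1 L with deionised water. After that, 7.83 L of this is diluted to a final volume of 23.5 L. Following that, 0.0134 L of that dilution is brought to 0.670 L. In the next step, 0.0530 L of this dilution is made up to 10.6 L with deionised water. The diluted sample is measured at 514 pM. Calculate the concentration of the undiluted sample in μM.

618 μM

Overall dilution factor = 40.08 × 3.001 × 50 × 200 = 1.20 × 10⁶.
Original = 514 pM × 1.20 × 10⁶ = 6.18 × 10⁸ pM = 618 μM.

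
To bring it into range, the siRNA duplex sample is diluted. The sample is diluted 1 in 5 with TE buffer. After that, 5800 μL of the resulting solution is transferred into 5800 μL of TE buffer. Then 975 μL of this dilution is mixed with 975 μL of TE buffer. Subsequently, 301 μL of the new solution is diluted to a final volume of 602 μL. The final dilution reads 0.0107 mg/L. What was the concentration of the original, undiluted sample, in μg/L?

Overall dilution factor = 5 × 2 × 2 × 2 = 40.0.
Original = 0.0107 mg/L × 40.0 = 0.428 mg/L = 428 μg/L.

428 μg/L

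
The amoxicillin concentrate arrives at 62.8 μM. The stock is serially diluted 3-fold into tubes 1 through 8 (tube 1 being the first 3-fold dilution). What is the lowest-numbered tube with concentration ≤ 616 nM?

Tube n has concentration 62.8 μM / 3ⁿ.
Need 3ⁿ ≥ 62.8 μM / 616 nM = 102, so n ≥ 4.21.
First such tube: n = 5.

tube 5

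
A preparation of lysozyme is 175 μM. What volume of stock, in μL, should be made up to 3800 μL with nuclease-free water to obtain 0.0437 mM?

0.0437 mM = 43.7 μM.
V₁ = C₂V₂/C₁ = 43.7 × 3800 / 175 = 949 μL.

949 μL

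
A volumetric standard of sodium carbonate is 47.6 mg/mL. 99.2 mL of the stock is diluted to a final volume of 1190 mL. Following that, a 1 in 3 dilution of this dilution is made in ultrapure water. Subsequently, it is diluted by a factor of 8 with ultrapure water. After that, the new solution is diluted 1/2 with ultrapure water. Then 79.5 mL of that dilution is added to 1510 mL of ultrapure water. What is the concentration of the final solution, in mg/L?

Overall dilution factor = 12.00 × 3 × 8 × 2 × 19.99 = 1.15 × 10⁴.
47.6 mg/mL / 1.15 × 10⁴ = 4.13 × 10⁻³ mg/mL = 4.13 mg/L.

4.13 mg/L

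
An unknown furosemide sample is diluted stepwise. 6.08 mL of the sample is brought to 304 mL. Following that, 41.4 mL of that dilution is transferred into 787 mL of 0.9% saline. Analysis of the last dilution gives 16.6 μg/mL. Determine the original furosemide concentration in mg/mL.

16.6 mg/mL

Overall dilution factor = 50 × 20.01 = 1000.
Original = 16.6 μg/mL × 1000 = 1.66 × 10⁴ μg/mL = 16.6 mg/mL.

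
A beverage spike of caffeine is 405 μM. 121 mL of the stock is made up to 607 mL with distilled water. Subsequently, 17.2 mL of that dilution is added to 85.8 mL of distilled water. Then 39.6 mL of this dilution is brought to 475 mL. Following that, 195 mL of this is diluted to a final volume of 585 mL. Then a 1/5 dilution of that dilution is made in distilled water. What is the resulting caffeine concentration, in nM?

74.9 nM

Overall dilution factor = 5.017 × 5.988 × 11.99 × 3 × 5 = 5405.
405 μM / 5405 = 0.0749 μM = 74.9 nM.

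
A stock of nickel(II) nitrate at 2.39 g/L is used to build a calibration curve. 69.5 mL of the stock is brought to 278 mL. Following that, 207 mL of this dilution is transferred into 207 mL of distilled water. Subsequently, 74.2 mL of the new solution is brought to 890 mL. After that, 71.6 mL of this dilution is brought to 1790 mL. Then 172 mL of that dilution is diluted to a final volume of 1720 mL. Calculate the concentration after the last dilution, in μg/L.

99.6 μg/L

Overall dilution factor = 4 × 2 × 11.99 × 25 × 10 = 2.40 × 10⁴.
2.39 g/L / 2.40 × 10⁴ = 9.96 × 10⁻⁵ g/L = 99.6 μg/L.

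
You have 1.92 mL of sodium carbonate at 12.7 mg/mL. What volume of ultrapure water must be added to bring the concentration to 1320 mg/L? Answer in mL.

16.6 mL

1320 mg/L = 1.32 mg/mL.
V₂ = C₁V₁/C₂ = 12.7 × 1.92 / 1.32 = 18.5 mL.
Diluent to add = V₂ − V₁ = 18.5 − 1.92 = 16.6 mL.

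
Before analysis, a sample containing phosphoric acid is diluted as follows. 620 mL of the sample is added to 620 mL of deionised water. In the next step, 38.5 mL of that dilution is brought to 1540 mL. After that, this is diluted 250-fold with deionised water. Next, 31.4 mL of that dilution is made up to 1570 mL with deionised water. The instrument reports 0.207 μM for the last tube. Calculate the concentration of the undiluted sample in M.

Overall dilution factor = 2 × 40 × 250 × 50 = 1.00 × 10⁶.
Original = 0.207 μM × 1.00 × 10⁶ = 2.07 × 10⁵ μM = 0.207 M.

0.207 M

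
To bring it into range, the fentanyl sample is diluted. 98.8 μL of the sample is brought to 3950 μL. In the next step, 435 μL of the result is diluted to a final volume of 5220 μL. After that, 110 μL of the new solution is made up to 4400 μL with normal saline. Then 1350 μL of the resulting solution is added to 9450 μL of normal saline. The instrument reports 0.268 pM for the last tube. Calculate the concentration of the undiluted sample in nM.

Overall dilution factor = 39.98 × 12 × 40 × 8 = 1.54 × 10⁵.
Original = 0.268 pM × 1.54 × 10⁵ = 4.11 × 10⁴ pM = 41.1 nM.

41.1 nM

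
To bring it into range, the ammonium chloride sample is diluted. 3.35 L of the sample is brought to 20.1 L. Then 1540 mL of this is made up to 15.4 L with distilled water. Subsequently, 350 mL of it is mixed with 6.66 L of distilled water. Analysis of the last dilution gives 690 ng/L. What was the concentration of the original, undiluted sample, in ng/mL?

Overall dilution factor = 6 × 10 × 20.03 = 1202.
Original = 690 ng/L × 1202 = 8.29 × 10⁵ ng/L = 829 ng/mL.

829 ng/mL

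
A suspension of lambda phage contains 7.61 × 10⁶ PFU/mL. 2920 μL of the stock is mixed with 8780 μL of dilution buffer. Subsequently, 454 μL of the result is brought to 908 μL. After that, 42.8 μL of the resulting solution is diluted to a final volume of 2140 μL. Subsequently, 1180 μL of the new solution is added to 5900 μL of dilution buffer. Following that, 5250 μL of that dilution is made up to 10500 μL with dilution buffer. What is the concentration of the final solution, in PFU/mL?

1580 PFU/mL

Overall dilution factor = 4.007 × 2 × 50 × 6 × 2 = 4808.
7.61 × 10⁶ PFU/mL / 4808 = 1580 PFU/mL.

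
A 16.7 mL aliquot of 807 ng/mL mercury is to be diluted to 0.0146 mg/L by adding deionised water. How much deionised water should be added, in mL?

906 mL

0.0146 mg/L = 14.6 ng/mL.
V₂ = C₁V₁/C₂ = 807 × 16.7 / 14.6 = 923 mL.
Diluent to add = V₂ − V₁ = 923 − 16.7 = 906 mL.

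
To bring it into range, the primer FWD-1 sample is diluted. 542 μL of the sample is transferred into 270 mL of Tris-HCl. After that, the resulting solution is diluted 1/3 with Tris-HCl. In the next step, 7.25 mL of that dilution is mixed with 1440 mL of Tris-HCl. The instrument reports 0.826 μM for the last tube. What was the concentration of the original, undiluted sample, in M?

Overall dilution factor = 499.2 × 3 × 199.6 = 2.99 × 10⁵.
Original = 0.826 μM × 2.99 × 10⁵ = 2.47 × 10⁵ μM = 0.247 M.

0.247 M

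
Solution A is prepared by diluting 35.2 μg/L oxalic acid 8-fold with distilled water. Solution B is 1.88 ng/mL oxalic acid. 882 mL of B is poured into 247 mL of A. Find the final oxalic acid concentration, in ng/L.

C_A = 35.2 μg/L / 8 = 4.40 μg/L.
C_B = 1.88 ng/mL = 1.88 μg/L.
C_mix = (C_A·V_A + C_B·V_B)/(V_A + V_B) = (4.40×247 + 1.88×882) / 1129 = 2.43 μg/L = 2430 ng/L.

2430 ng/L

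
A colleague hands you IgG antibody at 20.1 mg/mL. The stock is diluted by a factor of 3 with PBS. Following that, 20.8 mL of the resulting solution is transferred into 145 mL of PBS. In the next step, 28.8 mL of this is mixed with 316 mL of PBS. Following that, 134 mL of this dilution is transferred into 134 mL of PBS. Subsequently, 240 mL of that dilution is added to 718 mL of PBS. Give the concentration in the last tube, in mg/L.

8.79 mg/L

Overall dilution factor = 3 × 7.971 × 11.97 × 2 × 3.992 = 2286.
20.1 mg/mL / 2286 = 8.79 × 10⁻³ mg/mL = 8.79 mg/L.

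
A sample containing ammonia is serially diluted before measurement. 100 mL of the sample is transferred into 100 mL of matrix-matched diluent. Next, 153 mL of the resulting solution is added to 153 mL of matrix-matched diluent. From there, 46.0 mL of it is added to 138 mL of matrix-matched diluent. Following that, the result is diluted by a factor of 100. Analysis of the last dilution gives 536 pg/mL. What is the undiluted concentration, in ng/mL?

858 ng/mL

Overall dilution factor = 2 × 2 × 4 × 100 = 1600.
Original = 536 pg/mL × 1600 = 8.58 × 10⁵ pg/mL = 858 ng/mL.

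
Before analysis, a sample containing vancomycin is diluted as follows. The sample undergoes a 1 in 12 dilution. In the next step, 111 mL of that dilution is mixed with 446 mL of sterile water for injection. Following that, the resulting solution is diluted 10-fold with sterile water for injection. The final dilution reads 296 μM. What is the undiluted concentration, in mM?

Overall dilution factor = 12 × 5.018 × 10 = 602.
Original = 296 μM × 602 = 1.78 × 10⁵ μM = 178 mM.

178 mM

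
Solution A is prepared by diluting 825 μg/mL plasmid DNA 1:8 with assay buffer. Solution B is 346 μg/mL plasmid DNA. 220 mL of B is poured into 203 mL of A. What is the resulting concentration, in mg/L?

229 mg/L

C_A = 825 μg/mL / 8 = 103 μg/mL.
C_mix = (C_A·V_A + C_B·V_B)/(V_A + V_B) = (103×203 + 346×220) / 423.0 = 229 μg/mL = 229 mg/L.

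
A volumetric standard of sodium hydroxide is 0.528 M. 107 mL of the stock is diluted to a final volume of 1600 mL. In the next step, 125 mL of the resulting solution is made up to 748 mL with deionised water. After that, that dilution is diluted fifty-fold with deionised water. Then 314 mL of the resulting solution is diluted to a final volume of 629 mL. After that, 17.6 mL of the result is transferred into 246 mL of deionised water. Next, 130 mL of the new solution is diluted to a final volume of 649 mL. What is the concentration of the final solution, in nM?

788 nM

Overall dilution factor = 14.95 × 5.984 × 50 × 2.003 × 14.98 × 4.992 = 6.70 × 10⁵.
0.528 M / 6.70 × 10⁵ = 7.88 × 10⁻⁷ M = 788 nM.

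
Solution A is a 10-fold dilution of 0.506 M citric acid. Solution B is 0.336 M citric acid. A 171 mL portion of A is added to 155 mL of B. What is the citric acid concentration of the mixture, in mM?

C_A = 0.506 M / 10 = 0.0506 M.
C_mix = (C_A·V_A + C_B·V_B)/(V_A + V_B) = (0.0506×171 + 0.336×155) / 326.0 = 0.186 M = 186 mM.

186 mM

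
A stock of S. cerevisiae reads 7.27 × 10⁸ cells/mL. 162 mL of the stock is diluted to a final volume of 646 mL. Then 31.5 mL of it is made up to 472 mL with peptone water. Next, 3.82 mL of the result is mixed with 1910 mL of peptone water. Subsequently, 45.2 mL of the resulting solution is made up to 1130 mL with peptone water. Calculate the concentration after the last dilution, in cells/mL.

971 cells/mL

Overall dilution factor = 3.988 × 14.98 × 501 × 25 = 7.48 × 10⁵.
7.27 × 10⁸ cells/mL / 7.48 × 10⁵ = 971 cells/mL.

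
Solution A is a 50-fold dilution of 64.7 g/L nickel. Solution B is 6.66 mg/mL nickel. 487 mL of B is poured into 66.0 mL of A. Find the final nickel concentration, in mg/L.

C_A = 64.7 g/L / 50 = 1.29 g/L.
C_B = 6.66 mg/mL = 6.66 g/L.
C_mix = (C_A·V_A + C_B·V_B)/(V_A + V_B) = (1.29×66.0 + 6.66×487) / 553.0 = 6.02 g/L = 6020 mg/L.

6020 mg/L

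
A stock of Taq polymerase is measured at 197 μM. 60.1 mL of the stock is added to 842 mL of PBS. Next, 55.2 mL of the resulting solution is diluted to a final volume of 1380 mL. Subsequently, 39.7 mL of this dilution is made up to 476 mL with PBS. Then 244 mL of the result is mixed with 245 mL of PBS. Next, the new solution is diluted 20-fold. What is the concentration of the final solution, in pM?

Overall dilution factor = 15.01 × 25 × 11.99 × 2.004 × 20 = 1.80 × 10⁵.
197 μM / 1.80 × 10⁵ = 1.09 × 10⁻³ μM = 1090 pM.

1090 pM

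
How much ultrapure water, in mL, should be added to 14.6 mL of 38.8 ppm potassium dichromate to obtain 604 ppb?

923 mL

604 ppb = 0.604 ppm.
V₂ = C₁V₁/C₂ = 38.8 × 14.6 / 0.604 = 938 mL.
Diluent to add = V₂ − V₁ = 938 − 14.6 = 923 mL.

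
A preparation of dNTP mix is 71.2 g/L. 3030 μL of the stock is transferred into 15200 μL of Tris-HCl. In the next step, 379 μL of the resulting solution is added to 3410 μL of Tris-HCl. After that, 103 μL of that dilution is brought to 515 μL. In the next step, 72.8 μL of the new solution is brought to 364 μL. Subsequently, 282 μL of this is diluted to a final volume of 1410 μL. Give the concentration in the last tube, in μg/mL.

9.47 μg/mL

Overall dilution factor = 6.017 × 9.997 × 5 × 5 × 5 = 7519.
71.2 g/L / 7519 = 9.47 × 10⁻³ g/L = 9.47 μg/mL.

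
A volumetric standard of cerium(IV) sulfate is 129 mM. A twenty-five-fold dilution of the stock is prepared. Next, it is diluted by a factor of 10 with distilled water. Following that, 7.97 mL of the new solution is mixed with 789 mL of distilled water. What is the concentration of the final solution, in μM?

Overall dilution factor = 25 × 10 × 100.00 = 2.50 × 10⁴.
129 mM / 2.50 × 10⁴ = 5.16 × 10⁻³ mM = 5.16 μM.

5.16 μM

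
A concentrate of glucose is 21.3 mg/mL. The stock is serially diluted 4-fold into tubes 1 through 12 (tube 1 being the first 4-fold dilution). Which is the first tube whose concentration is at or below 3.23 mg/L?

Tube n has concentration 21.3 mg/mL / 4ⁿ.
Need 4ⁿ ≥ 21.3 mg/mL / 3.23 mg/L = 6594, so n ≥ 6.34.
First such tube: n = 7.

tube 7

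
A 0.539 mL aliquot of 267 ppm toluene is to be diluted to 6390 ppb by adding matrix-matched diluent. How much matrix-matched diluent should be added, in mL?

22.0 mL

6390 ppb = 6.39 ppm.
V₂ = C₁V₁/C₂ = 267 × 0.539 / 6.39 = 22.5 mL.
Diluent to add = V₂ − V₁ = 22.5 − 0.539 = 22.0 mL.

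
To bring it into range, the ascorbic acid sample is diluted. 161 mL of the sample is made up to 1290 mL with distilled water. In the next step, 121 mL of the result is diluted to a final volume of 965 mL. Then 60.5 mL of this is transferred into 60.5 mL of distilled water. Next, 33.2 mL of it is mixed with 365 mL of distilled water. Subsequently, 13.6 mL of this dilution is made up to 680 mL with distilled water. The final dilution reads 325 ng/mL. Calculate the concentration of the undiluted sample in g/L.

24.9 g/L

Overall dilution factor = 8.012 × 7.975 × 2 × 11.99 × 50 = 7.66 × 10⁴.
Original = 325 ng/mL × 7.66 × 10⁴ = 2.49 × 10⁷ ng/mL = 24.9 g/L.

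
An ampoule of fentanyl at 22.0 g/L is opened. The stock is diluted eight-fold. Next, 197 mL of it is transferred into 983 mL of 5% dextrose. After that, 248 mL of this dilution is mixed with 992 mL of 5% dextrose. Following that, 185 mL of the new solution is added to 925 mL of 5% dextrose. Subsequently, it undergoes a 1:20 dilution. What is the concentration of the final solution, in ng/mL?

765 ng/mL

Overall dilution factor = 8 × 5.990 × 5 × 6 × 20 = 2.88 × 10⁴.
22.0 g/L / 2.88 × 10⁴ = 7.65 × 10⁻⁴ g/L = 765 ng/mL.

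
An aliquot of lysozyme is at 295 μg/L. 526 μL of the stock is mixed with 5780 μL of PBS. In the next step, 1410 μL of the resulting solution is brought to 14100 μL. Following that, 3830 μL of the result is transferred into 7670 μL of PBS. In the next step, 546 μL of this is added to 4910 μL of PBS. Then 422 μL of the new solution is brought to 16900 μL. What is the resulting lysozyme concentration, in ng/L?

Overall dilution factor = 11.99 × 10 × 3.003 × 9.993 × 40.05 = 1.44 × 10⁵.
295 μg/L / 1.44 × 10⁵ = 2.05 × 10⁻³ μg/L = 2.05 ng/L.

2.05 ng/L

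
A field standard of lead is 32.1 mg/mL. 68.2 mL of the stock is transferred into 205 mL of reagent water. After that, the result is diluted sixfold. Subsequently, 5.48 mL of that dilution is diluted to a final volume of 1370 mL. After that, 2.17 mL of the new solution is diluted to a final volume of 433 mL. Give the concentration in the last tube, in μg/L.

Overall dilution factor = 4.006 × 6 × 250 × 199.5 = 1.20 × 10⁶.
32.1 mg/mL / 1.20 × 10⁶ = 2.68 × 10⁻⁵ mg/mL = 26.8 μg/L.

26.8 μg/L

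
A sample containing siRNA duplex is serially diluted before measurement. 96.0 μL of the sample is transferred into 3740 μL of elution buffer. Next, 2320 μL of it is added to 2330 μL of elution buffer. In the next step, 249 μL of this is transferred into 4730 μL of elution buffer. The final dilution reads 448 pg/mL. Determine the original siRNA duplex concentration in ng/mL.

Overall dilution factor = 39.96 × 2.004 × 20.00 = 1601.
Original = 448 pg/mL × 1601 = 7.17 × 10⁵ pg/mL = 717 ng/mL.

717 ng/mL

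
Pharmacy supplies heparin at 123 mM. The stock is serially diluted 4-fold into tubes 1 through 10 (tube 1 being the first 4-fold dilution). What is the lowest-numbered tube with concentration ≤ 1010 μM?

Tube n has concentration 123 mM / 4ⁿ.
Need 4ⁿ ≥ 123 mM / 1010 μM = 122, so n ≥ 3.46.
First such tube: n = 4.

tube 4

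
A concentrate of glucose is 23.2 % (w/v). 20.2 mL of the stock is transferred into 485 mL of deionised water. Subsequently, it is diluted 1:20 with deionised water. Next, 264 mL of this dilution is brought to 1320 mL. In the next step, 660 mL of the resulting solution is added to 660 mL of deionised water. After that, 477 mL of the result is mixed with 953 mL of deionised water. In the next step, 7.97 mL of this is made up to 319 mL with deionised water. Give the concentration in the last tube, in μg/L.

387 μg/L

Overall dilution factor = 25.01 × 20 × 5 × 2 × 2.998 × 40.03 = 6.00 × 10⁵.
23.2 % (w/v) / 6.00 × 10⁵ = 3.87 × 10⁻⁵ % (w/v) = 387 μg/L.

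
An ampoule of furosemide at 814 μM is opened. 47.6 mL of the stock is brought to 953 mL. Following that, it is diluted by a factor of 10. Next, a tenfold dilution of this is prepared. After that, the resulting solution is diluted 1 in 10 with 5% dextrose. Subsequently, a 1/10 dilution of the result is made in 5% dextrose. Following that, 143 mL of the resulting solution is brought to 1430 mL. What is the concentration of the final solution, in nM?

Overall dilution factor = 20.02 × 10 × 10 × 10 × 10 × 10 = 2.00 × 10⁶.
814 μM / 2.00 × 10⁶ = 4.07 × 10⁻⁴ μM = 0.407 nM.

0.407 nM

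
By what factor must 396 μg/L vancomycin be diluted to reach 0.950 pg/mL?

Factor = C₀/C_target = 396 μg/L / 0.950 pg/mL = 4.17 × 10⁵.

4.17 × 10⁵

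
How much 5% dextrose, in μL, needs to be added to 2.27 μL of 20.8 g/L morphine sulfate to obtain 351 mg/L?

132 μL

351 mg/L = 0.351 g/L.
V₂ = C₁V₁/C₂ = 20.8 × 2.27 / 0.351 = 135 μL.
Diluent to add = V₂ − V₁ = 135 − 2.27 = 132 μL.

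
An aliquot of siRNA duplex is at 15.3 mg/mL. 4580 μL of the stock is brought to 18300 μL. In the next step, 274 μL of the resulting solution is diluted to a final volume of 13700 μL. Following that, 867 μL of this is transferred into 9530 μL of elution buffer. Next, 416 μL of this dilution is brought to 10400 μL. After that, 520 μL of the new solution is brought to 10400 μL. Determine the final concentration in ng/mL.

12.8 ng/mL

Overall dilution factor = 3.996 × 50 × 11.99 × 25 × 20 = 1.20 × 10⁶.
15.3 mg/mL / 1.20 × 10⁶ = 1.28 × 10⁻⁵ mg/mL = 12.8 ng/mL.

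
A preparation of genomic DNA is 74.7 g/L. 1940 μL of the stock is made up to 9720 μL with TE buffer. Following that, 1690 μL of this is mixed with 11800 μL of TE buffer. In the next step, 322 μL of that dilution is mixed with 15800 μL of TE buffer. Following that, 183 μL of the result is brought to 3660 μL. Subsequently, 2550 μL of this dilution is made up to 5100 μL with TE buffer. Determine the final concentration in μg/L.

Overall dilution factor = 5.010 × 7.982 × 50.07 × 20 × 2 = 8.01 × 10⁴.
74.7 g/L / 8.01 × 10⁴ = 9.33 × 10⁻⁴ g/L = 933 μg/L.

933 μg/L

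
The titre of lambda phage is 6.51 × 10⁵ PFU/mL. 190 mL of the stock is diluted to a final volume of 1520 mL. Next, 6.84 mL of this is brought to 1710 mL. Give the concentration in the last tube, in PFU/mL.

326 PFU/mL

Overall dilution factor = 8 × 250 = 2000.
6.51 × 10⁵ PFU/mL / 2000 = 326 PFU/mL.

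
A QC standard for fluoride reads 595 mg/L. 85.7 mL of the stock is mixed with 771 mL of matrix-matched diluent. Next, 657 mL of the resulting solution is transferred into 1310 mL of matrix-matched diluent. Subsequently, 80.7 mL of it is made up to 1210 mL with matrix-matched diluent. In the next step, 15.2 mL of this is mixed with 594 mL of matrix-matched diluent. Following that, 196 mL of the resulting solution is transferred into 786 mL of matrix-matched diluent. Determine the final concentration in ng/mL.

Overall dilution factor = 9.996 × 2.994 × 14.99 × 40.08 × 5.010 = 9.01 × 10⁴.
595 mg/L / 9.01 × 10⁴ = 6.60 × 10⁻³ mg/L = 6.60 ng/mL.

6.60 ng/mL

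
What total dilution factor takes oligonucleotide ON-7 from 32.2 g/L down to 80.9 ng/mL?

Factor = C₀/C_target = 32.2 g/L / 80.9 ng/mL = 3.98 × 10⁵.

3.98 × 10⁵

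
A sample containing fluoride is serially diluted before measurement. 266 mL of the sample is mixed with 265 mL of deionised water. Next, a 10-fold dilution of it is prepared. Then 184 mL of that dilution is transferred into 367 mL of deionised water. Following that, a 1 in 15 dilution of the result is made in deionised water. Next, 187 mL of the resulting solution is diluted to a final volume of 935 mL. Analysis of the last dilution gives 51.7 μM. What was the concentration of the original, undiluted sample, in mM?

Overall dilution factor = 1.996 × 10 × 2.995 × 15 × 5 = 4483.
Original = 51.7 μM × 4483 = 2.32 × 10⁵ μM = 232 mM.

232 mM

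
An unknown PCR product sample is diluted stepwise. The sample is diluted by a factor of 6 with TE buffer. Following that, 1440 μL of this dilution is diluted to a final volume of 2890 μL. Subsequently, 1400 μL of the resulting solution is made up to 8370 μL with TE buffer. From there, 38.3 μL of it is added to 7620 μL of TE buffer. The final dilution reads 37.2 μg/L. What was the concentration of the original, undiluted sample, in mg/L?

Overall dilution factor = 6 × 2.007 × 5.979 × 200.0 = 1.44 × 10⁴.
Original = 37.2 μg/L × 1.44 × 10⁴ = 5.36 × 10⁵ μg/L = 536 mg/L.

536 mg/L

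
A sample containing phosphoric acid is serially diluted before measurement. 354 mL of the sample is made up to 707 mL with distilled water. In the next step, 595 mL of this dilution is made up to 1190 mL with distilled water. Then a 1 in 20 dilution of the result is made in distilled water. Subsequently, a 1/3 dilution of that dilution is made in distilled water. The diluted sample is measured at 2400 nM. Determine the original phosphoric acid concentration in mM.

0.575 mM

Overall dilution factor = 1.997 × 2 × 20 × 3 = 240.
Original = 2400 nM × 240 = 5.75 × 10⁵ nM = 0.575 mM.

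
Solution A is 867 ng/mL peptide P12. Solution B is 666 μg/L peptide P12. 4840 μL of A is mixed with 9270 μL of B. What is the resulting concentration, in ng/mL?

735 ng/mL

C_B = 666 μg/L = 666 ng/mL.
C_mix = (C_A·V_A + C_B·V_B)/(V_A + V_B) = (867×4840 + 666×9270) / 14110 = 735 ng/mL.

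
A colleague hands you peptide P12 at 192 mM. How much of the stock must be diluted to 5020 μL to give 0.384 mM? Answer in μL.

10.0 μL

V₁ = C₂V₂/C₁ = 0.384 × 5020 / 192 = 10.0 μL.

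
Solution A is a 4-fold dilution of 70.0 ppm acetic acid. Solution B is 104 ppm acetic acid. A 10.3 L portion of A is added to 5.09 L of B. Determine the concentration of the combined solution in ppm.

C_A = 70.0 ppm / 4 = 17.5 ppm.
C_mix = (C_A·V_A + C_B·V_B)/(V_A + V_B) = (17.5×10.3 + 104×5.09) / 15.39 = 46.1 ppm.

46.1 ppm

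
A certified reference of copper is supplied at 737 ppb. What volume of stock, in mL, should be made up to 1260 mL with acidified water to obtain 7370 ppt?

7370 ppt = 7.37 ppb.
V₁ = C₂V₂/C₁ = 7.37 × 1260 / 737 = 12.6 mL.

12.6 mL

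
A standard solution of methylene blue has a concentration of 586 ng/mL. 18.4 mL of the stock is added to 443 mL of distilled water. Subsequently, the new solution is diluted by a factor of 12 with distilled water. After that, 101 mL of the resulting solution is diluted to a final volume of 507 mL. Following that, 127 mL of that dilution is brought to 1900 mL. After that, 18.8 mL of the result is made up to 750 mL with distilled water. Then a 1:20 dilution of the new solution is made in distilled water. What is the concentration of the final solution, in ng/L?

Overall dilution factor = 25.08 × 12 × 5.020 × 14.96 × 39.89 × 20 = 1.80 × 10⁷.
586 ng/mL / 1.80 × 10⁷ = 3.25 × 10⁻⁵ ng/mL = 0.0325 ng/L.

0.0325 ng/L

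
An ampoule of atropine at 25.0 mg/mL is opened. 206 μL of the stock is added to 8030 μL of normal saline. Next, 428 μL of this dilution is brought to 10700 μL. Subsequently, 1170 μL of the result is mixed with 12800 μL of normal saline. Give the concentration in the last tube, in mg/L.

2.09 mg/L

Overall dilution factor = 39.98 × 25 × 11.94 = 1.19 × 10⁴.
25.0 mg/mL / 1.19 × 10⁴ = 2.09 × 10⁻³ mg/mL = 2.09 mg/L.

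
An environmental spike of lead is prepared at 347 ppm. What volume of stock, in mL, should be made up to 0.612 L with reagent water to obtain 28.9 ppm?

V₁ = C₂V₂/C₁ = 28.9 × 0.612 / 347 = 0.0510 L = 51.0 mL.

51.0 mL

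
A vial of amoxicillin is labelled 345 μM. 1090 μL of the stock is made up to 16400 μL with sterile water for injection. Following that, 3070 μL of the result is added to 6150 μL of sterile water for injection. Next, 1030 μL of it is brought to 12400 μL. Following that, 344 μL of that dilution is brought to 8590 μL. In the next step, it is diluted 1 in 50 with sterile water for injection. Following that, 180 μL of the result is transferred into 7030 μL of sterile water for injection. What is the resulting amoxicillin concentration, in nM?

Overall dilution factor = 15.05 × 3.003 × 12.04 × 24.97 × 50 × 40.06 = 2.72 × 10⁷.
345 μM / 2.72 × 10⁷ = 1.27 × 10⁻⁵ μM = 0.0127 nM.

0.0127 nM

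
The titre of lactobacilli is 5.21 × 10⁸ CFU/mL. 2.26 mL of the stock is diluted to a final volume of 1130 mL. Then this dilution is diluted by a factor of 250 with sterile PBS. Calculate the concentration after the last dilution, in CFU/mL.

Overall dilution factor = 500 × 250 = 1.25 × 10⁵.
5.21 × 10⁸ CFU/mL / 1.25 × 10⁵ = 4170 CFU/mL.

4170 CFU/mL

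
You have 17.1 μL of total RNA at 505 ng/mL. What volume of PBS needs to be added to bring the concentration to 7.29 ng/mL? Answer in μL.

V₂ = C₁V₁/C₂ = 505 × 17.1 / 7.29 = 1185 μL.
Diluent to add = V₂ − V₁ = 1185 − 17.1 = 1170 μL.

1170 μL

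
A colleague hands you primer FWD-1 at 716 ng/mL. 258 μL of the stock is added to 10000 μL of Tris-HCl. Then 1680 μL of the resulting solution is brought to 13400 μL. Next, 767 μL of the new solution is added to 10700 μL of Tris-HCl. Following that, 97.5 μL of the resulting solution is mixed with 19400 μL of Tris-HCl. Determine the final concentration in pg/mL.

Overall dilution factor = 39.76 × 7.976 × 14.95 × 200.0 = 9.48 × 10⁵.
716 ng/mL / 9.48 × 10⁵ = 7.55 × 10⁻⁴ ng/mL = 0.755 pg/mL.

0.755 pg/mL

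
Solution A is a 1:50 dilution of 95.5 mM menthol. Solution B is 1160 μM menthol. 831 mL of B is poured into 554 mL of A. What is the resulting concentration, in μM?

1460 μM

C_A = 95.5 mM / 50 = 1.91 mM.
C_B = 1160 μM = 1.16 mM.
C_mix = (C_A·V_A + C_B·V_B)/(V_A + V_B) = (1.91×554 + 1.16×831) / 1385 = 1.46 mM = 1460 μM.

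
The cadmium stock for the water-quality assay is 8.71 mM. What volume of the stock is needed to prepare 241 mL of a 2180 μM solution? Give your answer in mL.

2180 μM = 2.18 mM.
V₁ = C₂V₂/C₁ = 2.18 × 241 / 8.71 = 60.3 mL.

60.3 mL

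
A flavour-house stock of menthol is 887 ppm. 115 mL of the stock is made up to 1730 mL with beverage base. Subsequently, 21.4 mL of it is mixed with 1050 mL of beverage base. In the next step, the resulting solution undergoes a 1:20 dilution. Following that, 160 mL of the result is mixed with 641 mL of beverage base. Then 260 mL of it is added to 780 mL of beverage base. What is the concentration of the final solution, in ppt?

Overall dilution factor = 15.04 × 50.07 × 20 × 5.006 × 4 = 3.02 × 10⁵.
887 ppm / 3.02 × 10⁵ = 2.94 × 10⁻³ ppm = 2940 ppt.

2940 ppt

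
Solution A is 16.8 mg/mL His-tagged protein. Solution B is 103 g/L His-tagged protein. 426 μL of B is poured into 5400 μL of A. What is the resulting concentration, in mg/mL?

C_B = 103 g/L = 103 mg/mL.
C_mix = (C_A·V_A + C_B·V_B)/(V_A + V_B) = (16.8×5400 + 103×426) / 5826 = 23.1 mg/mL.

23.1 mg/mL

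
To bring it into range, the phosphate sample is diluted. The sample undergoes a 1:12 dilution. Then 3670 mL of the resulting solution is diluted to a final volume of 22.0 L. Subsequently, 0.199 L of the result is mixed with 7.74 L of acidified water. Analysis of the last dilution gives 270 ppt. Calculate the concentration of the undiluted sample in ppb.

775 ppb

Overall dilution factor = 12 × 5.995 × 39.89 = 2870.
Original = 270 ppt × 2870 = 7.75 × 10⁵ ppt = 775 ppb.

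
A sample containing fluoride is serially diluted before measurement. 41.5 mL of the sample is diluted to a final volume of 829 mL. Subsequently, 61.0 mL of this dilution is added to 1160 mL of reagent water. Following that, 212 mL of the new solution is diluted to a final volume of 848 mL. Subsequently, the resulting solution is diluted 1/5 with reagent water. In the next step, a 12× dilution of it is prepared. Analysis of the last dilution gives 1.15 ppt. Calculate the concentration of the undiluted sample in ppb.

110 ppb

Overall dilution factor = 19.98 × 20.02 × 4 × 5 × 12 = 9.60 × 10⁴.
Original = 1.15 ppt × 9.60 × 10⁴ = 1.10 × 10⁵ ppt = 110 ppb.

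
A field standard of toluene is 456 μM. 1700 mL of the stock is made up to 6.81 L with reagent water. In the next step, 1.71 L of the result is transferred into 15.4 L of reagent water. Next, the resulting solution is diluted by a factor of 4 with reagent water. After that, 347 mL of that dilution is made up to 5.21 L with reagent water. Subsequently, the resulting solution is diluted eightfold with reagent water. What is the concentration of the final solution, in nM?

Overall dilution factor = 4.006 × 10.01 × 4 × 15.01 × 8 = 1.93 × 10⁴.
456 μM / 1.93 × 10⁴ = 0.0237 μM = 23.7 nM.

23.7 nM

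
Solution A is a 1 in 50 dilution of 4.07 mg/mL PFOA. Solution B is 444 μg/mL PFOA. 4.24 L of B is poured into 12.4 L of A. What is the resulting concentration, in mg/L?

174 mg/L

C_A = 4.07 mg/mL / 50 = 0.0814 mg/mL.
C_B = 444 μg/mL = 0.444 mg/mL.
C_mix = (C_A·V_A + C_B·V_B)/(V_A + V_B) = (0.0814×12.4 + 0.444×4.24) / 16.64 = 0.174 mg/mL = 174 mg/L.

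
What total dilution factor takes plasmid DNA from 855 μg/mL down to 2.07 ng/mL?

4.13 × 10⁵

Factor = C₀/C_target = 855 μg/mL / 2.07 ng/mL = 4.13 × 10⁵.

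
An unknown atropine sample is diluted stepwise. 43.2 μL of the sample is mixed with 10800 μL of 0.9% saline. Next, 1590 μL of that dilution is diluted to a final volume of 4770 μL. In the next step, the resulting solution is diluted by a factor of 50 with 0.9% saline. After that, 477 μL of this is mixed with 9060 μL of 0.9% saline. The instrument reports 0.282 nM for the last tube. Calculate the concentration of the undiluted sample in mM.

0.212 mM

Overall dilution factor = 251 × 3 × 50 × 19.99 = 7.53 × 10⁵.
Original = 0.282 nM × 7.53 × 10⁵ = 2.12 × 10⁵ nM = 0.212 mM.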